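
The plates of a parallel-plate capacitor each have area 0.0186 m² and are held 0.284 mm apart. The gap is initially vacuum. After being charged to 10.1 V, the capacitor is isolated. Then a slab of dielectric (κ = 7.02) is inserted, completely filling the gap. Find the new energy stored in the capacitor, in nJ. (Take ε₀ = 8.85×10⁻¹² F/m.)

4.21 nJ

Initially C₁ = ε₀A/d = 8.85×10⁻¹² × 1.86×10⁻² / 2.84×10⁻⁴ = 5.80×10⁻¹⁰ F.
U₁ = 2.96×10⁻⁸ J.
Isolated ⇒ Q is held fixed. C₂ = 7.02 C₁ and U = Q²/(2C), so U₂/U₁ = C₁/C₂ = 0.142.
U₂ = 0.142 × 2.96×10⁻⁸ = 4.21×10⁻⁹ J.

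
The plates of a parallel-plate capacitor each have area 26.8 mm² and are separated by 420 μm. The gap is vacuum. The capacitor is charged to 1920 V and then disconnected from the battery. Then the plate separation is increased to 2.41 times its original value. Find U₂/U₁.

Isolated ⇒ Q is held fixed.
C₂ = 0.415 C₁ and U = Q²/(2C), so U₂/U₁ = C₁/C₂ = 2.41.

U₂/U₁ ≈ 2.41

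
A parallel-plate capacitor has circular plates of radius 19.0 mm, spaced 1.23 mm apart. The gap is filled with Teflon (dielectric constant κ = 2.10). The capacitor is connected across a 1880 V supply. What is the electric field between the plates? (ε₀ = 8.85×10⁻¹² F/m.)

E = V/d = 1880 / 1.23×10⁻³ = 1.53×10⁶ V/m.

E ≈ 1.53 MV/m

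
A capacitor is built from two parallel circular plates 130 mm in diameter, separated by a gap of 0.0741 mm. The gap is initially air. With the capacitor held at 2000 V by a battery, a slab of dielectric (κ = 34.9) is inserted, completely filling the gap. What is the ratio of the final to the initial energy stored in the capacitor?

34.9

Battery connected ⇒ V is held fixed.
C₂ = 34.9 C₁ and U = ½CV², so U₂/U₁ = C₂/C₁ = 34.9.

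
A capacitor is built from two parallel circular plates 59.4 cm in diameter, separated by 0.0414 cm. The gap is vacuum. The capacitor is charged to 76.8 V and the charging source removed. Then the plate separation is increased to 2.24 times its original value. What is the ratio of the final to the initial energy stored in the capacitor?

2.24

Isolated ⇒ Q is held fixed.
C₂ = 0.446 C₁ and U = Q²/(2C), so U₂/U₁ = C₁/C₂ = 2.24.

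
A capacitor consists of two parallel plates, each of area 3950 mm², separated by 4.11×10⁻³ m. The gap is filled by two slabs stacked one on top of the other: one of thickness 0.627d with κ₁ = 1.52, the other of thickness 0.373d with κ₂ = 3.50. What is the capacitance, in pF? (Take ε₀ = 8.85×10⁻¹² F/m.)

C ≈ 16.4 pF

A = 3950 mm² = 3.95×10⁻³ m².
Stacked slabs ⇒ two capacitors in series, each with the full plate area.
C₁ = κ₁ε₀A/d₁ = 1.52 × 8.85×10⁻¹² × 3.95×10⁻³ / 2.58×10⁻³ = 2.06×10⁻¹¹ F.
C₂ = κ₂ε₀A/d₂ = 3.50 × 8.85×10⁻¹² × 3.95×10⁻³ / 1.53×10⁻³ = 7.98×10⁻¹¹ F.
C = (1/C₁ + 1/C₂)⁻¹ = 1.64×10⁻¹¹ F.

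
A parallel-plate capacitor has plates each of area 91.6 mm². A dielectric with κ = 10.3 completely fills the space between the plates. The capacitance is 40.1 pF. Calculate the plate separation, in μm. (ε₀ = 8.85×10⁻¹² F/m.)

208 μm

A = 91.6 mm² = 9.16×10⁻⁵ m².
d = κε₀A/C = 10.3 × 8.85×10⁻¹² × 9.16×10⁻⁵ / 4.01×10⁻¹¹ = 2.08×10⁻⁴ m.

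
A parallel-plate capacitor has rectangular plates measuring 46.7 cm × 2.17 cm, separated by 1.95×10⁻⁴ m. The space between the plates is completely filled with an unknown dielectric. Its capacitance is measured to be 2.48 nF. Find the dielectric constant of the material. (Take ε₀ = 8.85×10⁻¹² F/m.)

A = 46.7 × 2.17 cm² = 1.01×10⁻² m².
κ = Cd/(ε₀A) = 2.48×10⁻⁹ × 1.95×10⁻⁴ / (8.85×10⁻¹² × 1.01×10⁻²) = 5.39.

5.39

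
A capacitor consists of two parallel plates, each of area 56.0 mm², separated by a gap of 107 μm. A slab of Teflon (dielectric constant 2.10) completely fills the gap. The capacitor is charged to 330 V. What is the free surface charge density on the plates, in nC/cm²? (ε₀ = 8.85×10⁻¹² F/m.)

A = 56.0 mm² = 5.60×10⁻⁵ m².
C = κε₀A/d = 2.10 × 8.85×10⁻¹² × 5.60×10⁻⁵ / 1.07×10⁻⁴ = 9.73×10⁻¹² F.
σ = Q/A = CV/A = 9.73×10⁻¹² × 330 / 5.60×10⁻⁵ = 5.73×10⁻⁵ C/m².

5.73 nC/cm²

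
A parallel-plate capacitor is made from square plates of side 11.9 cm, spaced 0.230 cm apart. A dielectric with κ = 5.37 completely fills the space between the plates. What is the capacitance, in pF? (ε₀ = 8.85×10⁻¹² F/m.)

C ≈ 293 pF

A = (11.9 cm)² = 1.42×10⁻² m².
C = κε₀A/d = 5.37 × 8.85×10⁻¹² × 1.42×10⁻² / 2.30×10⁻³ = 2.93×10⁻¹⁰ F.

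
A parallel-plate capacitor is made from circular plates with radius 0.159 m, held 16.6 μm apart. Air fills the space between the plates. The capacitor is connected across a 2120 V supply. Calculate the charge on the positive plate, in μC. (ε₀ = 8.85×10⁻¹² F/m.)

89.8 μC

A = π(0.159 m)² = 7.94×10⁻² m².
C = ε₀A/d = 8.85×10⁻¹² × 7.94×10⁻² / 1.66×10⁻⁵ = 4.23×10⁻⁸ F.
Q = CV = 4.23×10⁻⁸ × 2120 = 8.98×10⁻⁵ C.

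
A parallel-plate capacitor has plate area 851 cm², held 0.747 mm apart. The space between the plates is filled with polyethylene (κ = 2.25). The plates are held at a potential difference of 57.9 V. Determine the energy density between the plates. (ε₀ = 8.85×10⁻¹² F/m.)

E = V/d = 57.9 / 7.47×10⁻⁴ = 7.75×10⁴ V/m.
u = ½κε₀E² = ½ × 2.25 × 8.85×10⁻¹² × (7.75×10⁴)² = 5.98×10⁻² J/m³.

u ≈ 59.8 mJ/m³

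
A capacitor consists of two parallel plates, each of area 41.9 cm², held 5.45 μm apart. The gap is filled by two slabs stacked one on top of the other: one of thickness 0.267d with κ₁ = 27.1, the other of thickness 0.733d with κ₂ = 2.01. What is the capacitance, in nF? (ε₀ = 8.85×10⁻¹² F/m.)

A = 41.9 cm² = 4.19×10⁻³ m².
Stacked slabs ⇒ two capacitors in series, each with the full plate area.
C₁ = κ₁ε₀A/d₁ = 27.1 × 8.85×10⁻¹² × 4.19×10⁻³ / 1.46×10⁻⁶ = 6.91×10⁻⁷ F.
C₂ = κ₂ε₀A/d₂ = 2.01 × 8.85×10⁻¹² × 4.19×10⁻³ / 3.99×10⁻⁶ = 1.87×10⁻⁸ F.
C = (1/C₁ + 1/C₂)⁻¹ = 1.82×10⁻⁸ F.

C ≈ 18.2 nF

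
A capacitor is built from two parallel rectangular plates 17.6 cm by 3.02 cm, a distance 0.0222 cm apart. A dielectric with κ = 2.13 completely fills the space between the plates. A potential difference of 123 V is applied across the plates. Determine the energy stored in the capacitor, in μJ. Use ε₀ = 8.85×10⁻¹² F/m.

U ≈ 3.41 μJ

A = 17.6 × 3.02 cm² = 5.32×10⁻³ m².
C = κε₀A/d = 2.13 × 8.85×10⁻¹² × 5.32×10⁻³ / 2.22×10⁻⁴ = 4.51×10⁻¹⁰ F.
U = ½CV² = ½ × 4.51×10⁻¹⁰ × (123)² = 3.41×10⁻⁶ J.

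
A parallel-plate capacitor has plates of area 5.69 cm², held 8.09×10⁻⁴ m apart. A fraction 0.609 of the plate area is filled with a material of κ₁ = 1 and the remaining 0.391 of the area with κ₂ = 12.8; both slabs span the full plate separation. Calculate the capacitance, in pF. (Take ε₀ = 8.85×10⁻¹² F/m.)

C ≈ 34.9 pF

A = 5.69 cm² = 5.69×10⁻⁴ m².
Side-by-side slabs ⇒ two capacitors in parallel, each spanning the full gap.
C₁ = κ₁ε₀A₁/d = 1.00 × 8.85×10⁻¹² × 3.47×10⁻⁴ / 8.09×10⁻⁴ = 3.79×10⁻¹² F.
C₂ = κ₂ε₀A₂/d = 12.8 × 8.85×10⁻¹² × 2.22×10⁻⁴ / 8.09×10⁻⁴ = 3.12×10⁻¹¹ F.
C = C₁ + C₂ = 3.49×10⁻¹¹ F.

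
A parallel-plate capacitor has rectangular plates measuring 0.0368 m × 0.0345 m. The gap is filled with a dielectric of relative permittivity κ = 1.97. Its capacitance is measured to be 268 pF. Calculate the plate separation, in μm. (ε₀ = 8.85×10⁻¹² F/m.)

82.6 μm

A = 0.0368 × 0.0345 m² = 1.27×10⁻³ m².
d = κε₀A/C = 1.97 × 8.85×10⁻¹² × 1.27×10⁻³ / 2.68×10⁻¹⁰ = 8.26×10⁻⁵ m.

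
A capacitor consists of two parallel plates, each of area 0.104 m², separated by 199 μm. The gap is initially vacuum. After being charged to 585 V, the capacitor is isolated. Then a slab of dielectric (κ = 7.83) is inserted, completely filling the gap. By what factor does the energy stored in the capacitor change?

Isolated ⇒ Q is held fixed.
C₂ = 7.83 C₁ and U = Q²/(2C), so U₂/U₁ = C₁/C₂ = 0.128.

0.128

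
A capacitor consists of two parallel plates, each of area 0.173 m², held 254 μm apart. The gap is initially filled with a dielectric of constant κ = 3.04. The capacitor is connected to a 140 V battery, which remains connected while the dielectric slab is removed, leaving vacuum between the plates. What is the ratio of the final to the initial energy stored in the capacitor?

Battery connected ⇒ V is held fixed.
C₂ = 0.329 C₁ and U = ½CV², so U₂/U₁ = C₂/C₁ = 0.329.

U₂/U₁ ≈ 0.329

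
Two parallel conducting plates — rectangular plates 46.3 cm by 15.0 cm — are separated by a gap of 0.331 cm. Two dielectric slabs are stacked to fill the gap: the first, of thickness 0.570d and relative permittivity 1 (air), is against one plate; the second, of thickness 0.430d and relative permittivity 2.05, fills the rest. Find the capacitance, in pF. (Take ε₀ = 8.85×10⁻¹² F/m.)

238 pF

A = 46.3 × 15.0 cm² = 6.94×10⁻² m².
Stacked slabs ⇒ two capacitors in series, each with the full plate area.
C₁ = κ₁ε₀A/d₁ = 1.00 × 8.85×10⁻¹² × 6.94×10⁻² / 1.89×10⁻³ = 3.26×10⁻¹⁰ F.
C₂ = κ₂ε₀A/d₂ = 2.05 × 8.85×10⁻¹² × 6.94×10⁻² / 1.42×10⁻³ = 8.85×10⁻¹⁰ F.
C = (1/C₁ + 1/C₂)⁻¹ = 2.38×10⁻¹⁰ F.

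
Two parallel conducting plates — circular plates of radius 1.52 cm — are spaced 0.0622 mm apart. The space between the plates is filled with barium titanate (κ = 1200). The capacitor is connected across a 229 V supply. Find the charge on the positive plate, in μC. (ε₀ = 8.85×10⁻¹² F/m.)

Q ≈ 28.4 μC

A = π(1.52 cm)² = 7.26×10⁻⁴ m².
C = κε₀A/d = 1200 × 8.85×10⁻¹² × 7.26×10⁻⁴ / 6.22×10⁻⁵ = 1.24×10⁻⁷ F.
Q = CV = 1.24×10⁻⁷ × 229 = 2.84×10⁻⁵ C.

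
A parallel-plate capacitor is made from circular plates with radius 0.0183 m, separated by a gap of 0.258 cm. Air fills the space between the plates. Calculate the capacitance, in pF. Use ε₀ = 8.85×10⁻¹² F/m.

A = π(0.0183 m)² = 1.05×10⁻³ m².
C = ε₀A/d = 8.85×10⁻¹² × 1.05×10⁻³ / 2.58×10⁻³ = 3.61×10⁻¹² F.

C ≈ 3.61 pF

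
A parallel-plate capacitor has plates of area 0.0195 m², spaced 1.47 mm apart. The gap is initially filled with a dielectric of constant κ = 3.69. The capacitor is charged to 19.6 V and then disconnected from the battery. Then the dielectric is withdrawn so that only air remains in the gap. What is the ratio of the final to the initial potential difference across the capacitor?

V₂/V₁ ≈ 3.69

Isolated ⇒ Q is held fixed.
C₂ = 0.271 C₁ and V = Q/C, so V₂/V₁ = C₁/C₂ = 3.69.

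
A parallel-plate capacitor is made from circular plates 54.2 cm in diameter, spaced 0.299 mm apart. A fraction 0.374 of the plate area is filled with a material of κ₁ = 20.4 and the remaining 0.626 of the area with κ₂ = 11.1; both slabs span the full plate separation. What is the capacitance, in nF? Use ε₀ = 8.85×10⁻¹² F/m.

C ≈ 99.6 nF

A = π(54.2/2 cm)² = 0.231 m².
Side-by-side slabs ⇒ two capacitors in parallel, each spanning the full gap.
C₁ = κ₁ε₀A₁/d = 20.4 × 8.85×10⁻¹² × 8.63×10⁻² / 2.99×10⁻⁴ = 5.21×10⁻⁸ F.
C₂ = κ₂ε₀A₂/d = 11.1 × 8.85×10⁻¹² × 0.144 / 2.99×10⁻⁴ = 4.75×10⁻⁸ F.
C = C₁ + C₂ = 9.96×10⁻⁸ F.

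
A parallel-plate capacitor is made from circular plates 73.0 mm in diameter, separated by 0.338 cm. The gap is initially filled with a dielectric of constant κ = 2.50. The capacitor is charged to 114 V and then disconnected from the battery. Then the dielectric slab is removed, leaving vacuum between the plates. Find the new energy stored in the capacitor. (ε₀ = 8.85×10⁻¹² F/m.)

A = π(73.0/2 mm)² = 4.19×10⁻³ m².
Initially C₁ = κε₀A/d = 2.50 × 8.85×10⁻¹² × 4.19×10⁻³ / 3.38×10⁻³ = 2.74×10⁻¹¹ F.
U₁ = 1.78×10⁻⁷ J.
Isolated ⇒ Q is held fixed. C₂ = 0.400 C₁ and U = Q²/(2C), so U₂/U₁ = C₁/C₂ = 2.50.
U₂ = 2.50 × 1.78×10⁻⁷ = 4.45×10⁻⁷ J.

U ≈ 445 nJ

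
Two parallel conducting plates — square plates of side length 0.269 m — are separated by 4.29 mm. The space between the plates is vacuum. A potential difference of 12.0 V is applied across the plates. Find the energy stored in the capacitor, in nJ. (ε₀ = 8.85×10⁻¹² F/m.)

A = (0.269 m)² = 7.24×10⁻² m².
C = ε₀A/d = 8.85×10⁻¹² × 7.24×10⁻² / 4.29×10⁻³ = 1.49×10⁻¹⁰ F.
U = ½CV² = ½ × 1.49×10⁻¹⁰ × (12.0)² = 1.07×10⁻⁸ J.

U ≈ 10.7 nJ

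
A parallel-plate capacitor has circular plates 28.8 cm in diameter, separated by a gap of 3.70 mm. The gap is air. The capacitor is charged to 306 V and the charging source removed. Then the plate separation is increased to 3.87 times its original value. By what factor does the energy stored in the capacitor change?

Isolated ⇒ Q is held fixed.
C₂ = 0.258 C₁ and U = Q²/(2C), so U₂/U₁ = C₁/C₂ = 3.87.

U₂/U₁ ≈ 3.87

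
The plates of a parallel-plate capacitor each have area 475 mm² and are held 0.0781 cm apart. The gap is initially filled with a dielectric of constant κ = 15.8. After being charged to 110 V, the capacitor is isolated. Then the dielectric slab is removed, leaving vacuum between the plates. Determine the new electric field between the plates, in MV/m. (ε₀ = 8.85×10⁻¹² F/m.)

A = 475 mm² = 4.75×10⁻⁴ m².
Initially C₁ = κε₀A/d = 15.8 × 8.85×10⁻¹² × 4.75×10⁻⁴ / 7.81×10⁻⁴ = 8.50×10⁻¹¹ F.
E₁ = 1.41×10⁵ V/m.
Isolated ⇒ Q is held fixed. V₂ = Q/C₂ = V₁/0.0633; E = V/d, so E₂/E₁ = (V₂/V₁)(d₁/d₂) = 15.8.
E₂ = 15.8 × 1.41×10⁵ = 2.23×10⁶ V/m.

2.23 MV/m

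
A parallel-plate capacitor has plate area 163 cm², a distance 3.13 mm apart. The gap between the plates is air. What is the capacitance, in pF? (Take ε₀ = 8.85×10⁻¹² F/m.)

46.1 pF

A = 163 cm² = 1.63×10⁻² m².
C = ε₀A/d = 8.85×10⁻¹² × 1.63×10⁻² / 3.13×10⁻³ = 4.61×10⁻¹¹ F.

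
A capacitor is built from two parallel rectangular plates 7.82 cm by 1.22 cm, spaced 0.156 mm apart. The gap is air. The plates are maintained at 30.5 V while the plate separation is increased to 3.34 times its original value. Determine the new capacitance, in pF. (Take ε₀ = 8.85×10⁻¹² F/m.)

16.2 pF

A = 7.82 × 1.22 cm² = 9.54×10⁻⁴ m².
Initially C₁ = ε₀A/d = 8.85×10⁻¹² × 9.54×10⁻⁴ / 1.56×10⁻⁴ = 5.41×10⁻¹¹ F.
C = ε₀A/d scales as 1/d, so C₂/C₁ = d₁/d₂ = 1/3.34 = 0.299.
C₂ = 0.299 × 5.41×10⁻¹¹ = 1.62×10⁻¹¹ F.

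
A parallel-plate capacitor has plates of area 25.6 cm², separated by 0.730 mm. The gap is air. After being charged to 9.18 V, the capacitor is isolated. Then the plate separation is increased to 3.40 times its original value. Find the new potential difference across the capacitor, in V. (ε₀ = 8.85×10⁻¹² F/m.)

A = 25.6 cm² = 2.56×10⁻³ m².
Initially C₁ = ε₀A/d = 8.85×10⁻¹² × 2.56×10⁻³ / 7.30×10⁻⁴ = 3.10×10⁻¹¹ F.
V₁ = 9.18 V.
Isolated ⇒ Q is held fixed. C₂ = 0.294 C₁ and V = Q/C, so V₂/V₁ = C₁/C₂ = 3.40.
V₂ = 3.40 × 9.18 = 31.2 V.

V ≈ 31.2 V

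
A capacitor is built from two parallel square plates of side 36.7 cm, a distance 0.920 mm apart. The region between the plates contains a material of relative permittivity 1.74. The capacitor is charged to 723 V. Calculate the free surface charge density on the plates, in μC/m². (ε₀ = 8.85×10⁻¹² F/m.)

A = (36.7 cm)² = 0.135 m².
C = κε₀A/d = 1.74 × 8.85×10⁻¹² × 0.135 / 9.20×10⁻⁴ = 2.25×10⁻⁹ F.
σ = Q/A = CV/A = 2.25×10⁻⁹ × 723 / 0.135 = 1.21×10⁻⁵ C/m².

12.1 μC/m²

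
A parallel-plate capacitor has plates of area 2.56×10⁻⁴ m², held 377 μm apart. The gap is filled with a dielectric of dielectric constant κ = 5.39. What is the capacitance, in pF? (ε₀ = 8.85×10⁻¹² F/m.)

C ≈ 32.4 pF

C = κε₀A/d = 5.39 × 8.85×10⁻¹² × 2.56×10⁻⁴ / 3.77×10⁻⁴ = 3.24×10⁻¹¹ F.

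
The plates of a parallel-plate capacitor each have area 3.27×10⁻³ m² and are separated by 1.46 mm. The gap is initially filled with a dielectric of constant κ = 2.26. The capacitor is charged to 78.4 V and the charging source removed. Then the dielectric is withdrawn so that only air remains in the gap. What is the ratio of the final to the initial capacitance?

C = κε₀A/d scales with κ, so C₂/C₁ = 1/κ = 1/2.26 = 0.442.

C₂/C₁ ≈ 0.442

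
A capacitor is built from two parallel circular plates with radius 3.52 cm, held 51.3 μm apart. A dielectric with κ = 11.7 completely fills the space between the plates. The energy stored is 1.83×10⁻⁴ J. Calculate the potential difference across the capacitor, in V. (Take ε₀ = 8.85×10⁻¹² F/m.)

216 V

A = π(3.52 cm)² = 3.89×10⁻³ m².
C = κε₀A/d = 11.7 × 8.85×10⁻¹² × 3.89×10⁻³ / 5.13×10⁻⁵ = 7.86×10⁻⁹ F.
V = √(2U/C) = √(2 × 1.83×10⁻⁴ / 7.86×10⁻⁹) = 2.16×10² V.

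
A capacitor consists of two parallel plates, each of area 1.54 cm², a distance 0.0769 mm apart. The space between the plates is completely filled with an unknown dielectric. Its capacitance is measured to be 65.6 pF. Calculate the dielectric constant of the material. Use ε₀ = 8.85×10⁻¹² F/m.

A = 1.54 cm² = 1.54×10⁻⁴ m².
κ = Cd/(ε₀A) = 6.56×10⁻¹¹ × 7.69×10⁻⁵ / (8.85×10⁻¹² × 1.54×10⁻⁴) = 3.70.

3.70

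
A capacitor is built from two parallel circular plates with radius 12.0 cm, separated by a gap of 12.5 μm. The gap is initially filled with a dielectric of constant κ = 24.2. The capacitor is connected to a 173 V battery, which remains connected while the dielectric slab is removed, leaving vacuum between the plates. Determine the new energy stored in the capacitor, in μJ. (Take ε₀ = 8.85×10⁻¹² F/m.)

U ≈ 479 μJ

A = π(12.0 cm)² = 4.52×10⁻² m².
Initially C₁ = κε₀A/d = 24.2 × 8.85×10⁻¹² × 4.52×10⁻² / 1.25×10⁻⁵ = 7.75×10⁻⁷ F.
U₁ = 1.16×10⁻² J.
Battery connected ⇒ V is held fixed. C₂ = 0.0413 C₁ and U = ½CV², so U₂/U₁ = C₂/C₁ = 0.0413.
U₂ = 0.0413 × 1.16×10⁻² = 4.79×10⁻⁴ J.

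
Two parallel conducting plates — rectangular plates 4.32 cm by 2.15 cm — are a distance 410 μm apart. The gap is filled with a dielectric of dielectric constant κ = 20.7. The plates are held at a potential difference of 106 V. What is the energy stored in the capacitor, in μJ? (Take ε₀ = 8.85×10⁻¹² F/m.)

A = 4.32 × 2.15 cm² = 9.29×10⁻⁴ m².
C = κε₀A/d = 20.7 × 8.85×10⁻¹² × 9.29×10⁻⁴ / 4.10×10⁻⁴ = 4.15×10⁻¹⁰ F.
U = ½CV² = ½ × 4.15×10⁻¹⁰ × (106)² = 2.33×10⁻⁶ J.

2.33 μJ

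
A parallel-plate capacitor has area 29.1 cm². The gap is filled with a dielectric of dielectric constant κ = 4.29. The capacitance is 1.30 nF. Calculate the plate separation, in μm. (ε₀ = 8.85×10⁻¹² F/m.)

85.0 μm

A = 29.1 cm² = 2.91×10⁻³ m².
d = κε₀A/C = 4.29 × 8.85×10⁻¹² × 2.91×10⁻³ / 1.30×10⁻⁹ = 8.50×10⁻⁵ m.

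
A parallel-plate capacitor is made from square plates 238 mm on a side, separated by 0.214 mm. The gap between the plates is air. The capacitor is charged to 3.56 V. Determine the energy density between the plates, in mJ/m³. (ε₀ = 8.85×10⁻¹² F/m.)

1.22 mJ/m³

E = V/d = 3.56 / 2.14×10⁻⁴ = 1.66×10⁴ V/m.
u = ½ε₀E² = ½ × 8.85×10⁻¹² × (1.66×10⁴)² = 1.22×10⁻³ J/m³.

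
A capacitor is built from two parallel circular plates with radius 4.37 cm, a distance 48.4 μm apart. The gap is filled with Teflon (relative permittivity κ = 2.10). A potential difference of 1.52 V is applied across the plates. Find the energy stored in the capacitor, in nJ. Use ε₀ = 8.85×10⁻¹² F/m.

A = π(4.37 cm)² = 6.00×10⁻³ m².
C = κε₀A/d = 2.10 × 8.85×10⁻¹² × 6.00×10⁻³ / 4.84×10⁻⁵ = 2.30×10⁻⁹ F.
U = ½CV² = ½ × 2.30×10⁻⁹ × (1.52)² = 2.66×10⁻⁹ J.

2.66 nJ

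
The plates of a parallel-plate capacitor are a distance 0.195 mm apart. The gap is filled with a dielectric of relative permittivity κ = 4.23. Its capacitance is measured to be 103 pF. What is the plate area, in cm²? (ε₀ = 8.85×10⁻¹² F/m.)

A ≈ 5.37 cm²

A = Cd/(κε₀) = 1.03×10⁻¹⁰ × 1.95×10⁻⁴ / (4.23 × 8.85×10⁻¹²) = 5.37×10⁻⁴ m².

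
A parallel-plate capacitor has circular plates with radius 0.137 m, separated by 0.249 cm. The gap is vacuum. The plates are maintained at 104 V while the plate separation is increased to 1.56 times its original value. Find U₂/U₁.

U₂/U₁ ≈ 0.641

Battery connected ⇒ V is held fixed.
C₂ = 0.641 C₁ and U = ½CV², so U₂/U₁ = C₂/C₁ = 0.641.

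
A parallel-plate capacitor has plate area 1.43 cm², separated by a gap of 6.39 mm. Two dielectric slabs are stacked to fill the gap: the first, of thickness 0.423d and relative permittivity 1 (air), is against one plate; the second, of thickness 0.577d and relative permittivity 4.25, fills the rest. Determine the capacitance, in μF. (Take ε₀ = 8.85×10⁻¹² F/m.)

A = 1.43 cm² = 1.43×10⁻⁴ m².
Stacked slabs ⇒ two capacitors in series, each with the full plate area.
C₁ = κ₁ε₀A/d₁ = 1.00 × 8.85×10⁻¹² × 1.43×10⁻⁴ / 2.70×10⁻³ = 4.68×10⁻¹³ F.
C₂ = κ₂ε₀A/d₂ = 4.25 × 8.85×10⁻¹² × 1.43×10⁻⁴ / 3.69×10⁻³ = 1.46×10⁻¹² F.
C = (1/C₁ + 1/C₂)⁻¹ = 3.54×10⁻¹³ F.

C ≈ 3.54×10⁻⁷ μF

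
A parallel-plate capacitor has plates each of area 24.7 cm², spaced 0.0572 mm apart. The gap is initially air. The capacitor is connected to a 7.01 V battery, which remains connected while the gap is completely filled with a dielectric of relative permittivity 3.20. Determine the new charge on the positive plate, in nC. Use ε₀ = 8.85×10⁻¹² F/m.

A = 24.7 cm² = 2.47×10⁻³ m².
Initially C₁ = ε₀A/d = 8.85×10⁻¹² × 2.47×10⁻³ / 5.72×10⁻⁵ = 3.82×10⁻¹⁰ F.
Q₁ = 2.68×10⁻⁹ C.
Battery connected ⇒ V is held fixed. C₂ = 3.20 C₁ and Q = CV, so Q₂/Q₁ = C₂/C₁ = 3.20.
Q₂ = 3.20 × 2.68×10⁻⁹ = 8.57×10⁻⁹ C.

8.57 nC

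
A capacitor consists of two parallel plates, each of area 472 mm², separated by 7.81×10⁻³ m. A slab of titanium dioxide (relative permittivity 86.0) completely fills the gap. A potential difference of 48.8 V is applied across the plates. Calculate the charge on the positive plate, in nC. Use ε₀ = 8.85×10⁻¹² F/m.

Q ≈ 2.24 nC

A = 472 mm² = 4.72×10⁻⁴ m².
C = κε₀A/d = 86.0 × 8.85×10⁻¹² × 4.72×10⁻⁴ / 7.81×10⁻³ = 4.60×10⁻¹¹ F.
Q = CV = 4.60×10⁻¹¹ × 48.8 = 2.24×10⁻⁹ C.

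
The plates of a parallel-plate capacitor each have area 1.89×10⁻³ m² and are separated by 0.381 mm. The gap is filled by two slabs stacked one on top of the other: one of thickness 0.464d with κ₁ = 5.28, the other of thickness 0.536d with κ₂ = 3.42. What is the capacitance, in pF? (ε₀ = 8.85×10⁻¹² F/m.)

179 pF

Stacked slabs ⇒ two capacitors in series, each with the full plate area.
C₁ = κ₁ε₀A/d₁ = 5.28 × 8.85×10⁻¹² × 1.89×10⁻³ / 1.77×10⁻⁴ = 5.00×10⁻¹⁰ F.
C₂ = κ₂ε₀A/d₂ = 3.42 × 8.85×10⁻¹² × 1.89×10⁻³ / 2.04×10⁻⁴ = 2.80×10⁻¹⁰ F.
C = (1/C₁ + 1/C₂)⁻¹ = 1.79×10⁻¹⁰ F.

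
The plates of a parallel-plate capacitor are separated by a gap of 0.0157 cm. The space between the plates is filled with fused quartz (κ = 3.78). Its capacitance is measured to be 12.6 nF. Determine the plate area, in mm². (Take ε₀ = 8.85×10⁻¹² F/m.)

A ≈ 5.91×10⁴ mm²

A = Cd/(κε₀) = 1.26×10⁻⁸ × 1.57×10⁻⁴ / (3.78 × 8.85×10⁻¹²) = 5.91×10⁻² m².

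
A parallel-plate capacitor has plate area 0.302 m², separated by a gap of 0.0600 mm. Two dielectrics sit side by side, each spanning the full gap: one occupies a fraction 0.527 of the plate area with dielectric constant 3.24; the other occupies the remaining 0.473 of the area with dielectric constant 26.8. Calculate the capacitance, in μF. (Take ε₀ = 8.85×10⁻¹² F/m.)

C ≈ 0.641 μF

Side-by-side slabs ⇒ two capacitors in parallel, each spanning the full gap.
C₁ = κ₁ε₀A₁/d = 3.24 × 8.85×10⁻¹² × 0.159 / 6.00×10⁻⁵ = 7.61×10⁻⁸ F.
C₂ = κ₂ε₀A₂/d = 26.8 × 8.85×10⁻¹² × 0.143 / 6.00×10⁻⁵ = 5.65×10⁻⁷ F.
C = C₁ + C₂ = 6.41×10⁻⁷ F.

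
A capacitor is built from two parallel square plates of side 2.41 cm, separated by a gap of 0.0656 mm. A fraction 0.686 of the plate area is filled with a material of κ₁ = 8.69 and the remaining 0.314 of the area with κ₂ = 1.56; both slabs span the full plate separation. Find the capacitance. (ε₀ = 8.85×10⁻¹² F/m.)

C ≈ 0.505 nF

A = (2.41 cm)² = 5.81×10⁻⁴ m².
Side-by-side slabs ⇒ two capacitors in parallel, each spanning the full gap.
C₁ = κ₁ε₀A₁/d = 8.69 × 8.85×10⁻¹² × 3.98×10⁻⁴ / 6.56×10⁻⁵ = 4.67×10⁻¹⁰ F.
C₂ = κ₂ε₀A₂/d = 1.56 × 8.85×10⁻¹² × 1.82×10⁻⁴ / 6.56×10⁻⁵ = 3.84×10⁻¹¹ F.
C = C₁ + C₂ = 5.05×10⁻¹⁰ F.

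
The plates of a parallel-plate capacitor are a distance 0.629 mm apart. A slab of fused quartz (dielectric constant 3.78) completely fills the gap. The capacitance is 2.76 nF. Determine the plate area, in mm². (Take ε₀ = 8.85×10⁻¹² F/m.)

A ≈ 5.19×10⁴ mm²

A = Cd/(κε₀) = 2.76×10⁻⁹ × 6.29×10⁻⁴ / (3.78 × 8.85×10⁻¹²) = 5.19×10⁻² m².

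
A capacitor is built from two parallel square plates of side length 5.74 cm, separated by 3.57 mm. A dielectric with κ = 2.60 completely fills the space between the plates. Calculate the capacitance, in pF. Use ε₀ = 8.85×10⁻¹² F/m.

C ≈ 21.2 pF

A = (5.74 cm)² = 3.29×10⁻³ m².
C = κε₀A/d = 2.60 × 8.85×10⁻¹² × 3.29×10⁻³ / 3.57×10⁻³ = 2.12×10⁻¹¹ F.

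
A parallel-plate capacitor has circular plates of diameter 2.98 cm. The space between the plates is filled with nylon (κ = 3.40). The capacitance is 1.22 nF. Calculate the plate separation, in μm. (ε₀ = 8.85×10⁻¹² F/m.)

A = π(2.98/2 cm)² = 6.97×10⁻⁴ m².
d = κε₀A/C = 3.40 × 8.85×10⁻¹² × 6.97×10⁻⁴ / 1.22×10⁻⁹ = 1.72×10⁻⁵ m.

17.2 μm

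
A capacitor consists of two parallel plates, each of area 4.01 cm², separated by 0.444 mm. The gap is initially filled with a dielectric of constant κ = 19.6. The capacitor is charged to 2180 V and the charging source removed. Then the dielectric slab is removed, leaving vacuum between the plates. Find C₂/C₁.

C = κε₀A/d scales with κ, so C₂/C₁ = 1/κ = 1/19.6 = 0.0510.

0.0510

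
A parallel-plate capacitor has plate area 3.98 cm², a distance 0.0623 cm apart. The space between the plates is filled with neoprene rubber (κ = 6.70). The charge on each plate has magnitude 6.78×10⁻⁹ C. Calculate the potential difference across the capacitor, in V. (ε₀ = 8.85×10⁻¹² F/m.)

179 V

A = 3.98 cm² = 3.98×10⁻⁴ m².
C = κε₀A/d = 6.70 × 8.85×10⁻¹² × 3.98×10⁻⁴ / 6.23×10⁻⁴ = 3.79×10⁻¹¹ F.
V = Q/C = 6.78×10⁻⁹ / 3.79×10⁻¹¹ = 1.79×10² V.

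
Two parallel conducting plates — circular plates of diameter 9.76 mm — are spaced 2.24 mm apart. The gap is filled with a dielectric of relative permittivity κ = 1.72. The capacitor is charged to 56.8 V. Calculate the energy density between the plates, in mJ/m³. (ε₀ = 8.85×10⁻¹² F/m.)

4.89 mJ/m³

E = V/d = 56.8 / 2.24×10⁻³ = 2.54×10⁴ V/m.
u = ½κε₀E² = ½ × 1.72 × 8.85×10⁻¹² × (2.54×10⁴)² = 4.89×10⁻³ J/m³.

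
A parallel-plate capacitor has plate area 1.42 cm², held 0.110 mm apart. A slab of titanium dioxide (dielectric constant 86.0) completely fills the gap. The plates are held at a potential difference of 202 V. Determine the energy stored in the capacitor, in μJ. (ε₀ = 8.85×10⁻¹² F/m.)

U ≈ 20.0 μJ

A = 1.42 cm² = 1.42×10⁻⁴ m².
C = κε₀A/d = 86.0 × 8.85×10⁻¹² × 1.42×10⁻⁴ / 1.10×10⁻⁴ = 9.83×10⁻¹⁰ F.
U = ½CV² = ½ × 9.83×10⁻¹⁰ × (202)² = 2.00×10⁻⁵ J.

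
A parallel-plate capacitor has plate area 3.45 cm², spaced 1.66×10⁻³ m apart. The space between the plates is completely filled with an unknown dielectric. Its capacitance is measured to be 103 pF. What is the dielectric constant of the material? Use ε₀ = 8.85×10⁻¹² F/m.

A = 3.45 cm² = 3.45×10⁻⁴ m².
κ = Cd/(ε₀A) = 1.03×10⁻¹⁰ × 1.66×10⁻³ / (8.85×10⁻¹² × 3.45×10⁻⁴) = 56.0.

κ ≈ 56.0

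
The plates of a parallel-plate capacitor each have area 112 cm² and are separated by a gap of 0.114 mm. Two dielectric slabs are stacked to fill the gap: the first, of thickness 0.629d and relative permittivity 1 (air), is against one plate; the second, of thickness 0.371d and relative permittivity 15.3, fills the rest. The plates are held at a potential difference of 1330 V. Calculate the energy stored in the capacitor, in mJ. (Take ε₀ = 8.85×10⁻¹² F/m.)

U ≈ 1.18 mJ

A = 112 cm² = 1.12×10⁻² m².
Stacked slabs ⇒ two capacitors in series, each with the full plate area.
C₁ = κ₁ε₀A/d₁ = 1.00 × 8.85×10⁻¹² × 1.12×10⁻² / 7.17×10⁻⁵ = 1.38×10⁻⁹ F.
C₂ = κ₂ε₀A/d₂ = 15.3 × 8.85×10⁻¹² × 1.12×10⁻² / 4.23×10⁻⁵ = 3.59×10⁻⁸ F.
C = (1/C₁ + 1/C₂)⁻¹ = 1.33×10⁻⁹ F.
U = ½CV² = ½ × 1.33×10⁻⁹ × (1330)² = 1.18×10⁻³ J.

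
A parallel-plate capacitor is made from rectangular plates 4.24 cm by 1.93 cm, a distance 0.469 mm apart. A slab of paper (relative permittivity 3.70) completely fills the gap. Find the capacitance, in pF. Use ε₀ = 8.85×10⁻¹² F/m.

A = 4.24 × 1.93 cm² = 8.18×10⁻⁴ m².
C = κε₀A/d = 3.70 × 8.85×10⁻¹² × 8.18×10⁻⁴ / 4.69×10⁻⁴ = 5.71×10⁻¹¹ F.

57.1 pF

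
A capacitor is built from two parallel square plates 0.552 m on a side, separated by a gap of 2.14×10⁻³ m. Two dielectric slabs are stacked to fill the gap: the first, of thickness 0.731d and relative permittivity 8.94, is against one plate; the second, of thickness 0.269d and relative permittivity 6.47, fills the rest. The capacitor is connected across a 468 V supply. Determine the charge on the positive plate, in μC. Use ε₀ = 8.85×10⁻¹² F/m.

Q ≈ 4.78 μC

A = (0.552 m)² = 0.305 m².
Stacked slabs ⇒ two capacitors in series, each with the full plate area.
C₁ = κ₁ε₀A/d₁ = 8.94 × 8.85×10⁻¹² × 0.305 / 1.56×10⁻³ = 1.54×10⁻⁸ F.
C₂ = κ₂ε₀A/d₂ = 6.47 × 8.85×10⁻¹² × 0.305 / 5.76×10⁻⁴ = 3.03×10⁻⁸ F.
C = (1/C₁ + 1/C₂)⁻¹ = 1.02×10⁻⁸ F.
Q = CV = 1.02×10⁻⁸ × 468 = 4.78×10⁻⁶ C.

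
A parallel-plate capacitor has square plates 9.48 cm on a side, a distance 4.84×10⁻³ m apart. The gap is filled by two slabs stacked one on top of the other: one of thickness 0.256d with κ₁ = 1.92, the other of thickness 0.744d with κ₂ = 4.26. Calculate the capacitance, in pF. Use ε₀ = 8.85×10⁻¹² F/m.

A = (9.48 cm)² = 8.99×10⁻³ m².
Stacked slabs ⇒ two capacitors in series, each with the full plate area.
C₁ = κ₁ε₀A/d₁ = 1.92 × 8.85×10⁻¹² × 8.99×10⁻³ / 1.24×10⁻³ = 1.23×10⁻¹⁰ F.
C₂ = κ₂ε₀A/d₂ = 4.26 × 8.85×10⁻¹² × 8.99×10⁻³ / 3.60×10⁻³ = 9.41×10⁻¹¹ F.
C = (1/C₁ + 1/C₂)⁻¹ = 5.34×10⁻¹¹ F.

C ≈ 53.4 pF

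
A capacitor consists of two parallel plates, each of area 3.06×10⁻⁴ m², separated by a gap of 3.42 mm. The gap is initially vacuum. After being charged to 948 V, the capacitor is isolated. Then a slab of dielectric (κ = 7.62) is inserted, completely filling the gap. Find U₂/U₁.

0.131

Isolated ⇒ Q is held fixed.
C₂ = 7.62 C₁ and U = Q²/(2C), so U₂/U₁ = C₁/C₂ = 0.131.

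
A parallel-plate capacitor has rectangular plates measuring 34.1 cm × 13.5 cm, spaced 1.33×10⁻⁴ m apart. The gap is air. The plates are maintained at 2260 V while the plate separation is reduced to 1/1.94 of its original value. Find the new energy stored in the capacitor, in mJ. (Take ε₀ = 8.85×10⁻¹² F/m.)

U ≈ 15.2 mJ

A = 34.1 × 13.5 cm² = 4.60×10⁻² m².
Initially C₁ = ε₀A/d = 8.85×10⁻¹² × 4.60×10⁻² / 1.33×10⁻⁴ = 3.06×10⁻⁹ F.
U₁ = 7.82×10⁻³ J.
Battery connected ⇒ V is held fixed. C₂ = 1.94 C₁ and U = ½CV², so U₂/U₁ = C₂/C₁ = 1.94.
U₂ = 1.94 × 7.82×10⁻³ = 1.52×10⁻² J.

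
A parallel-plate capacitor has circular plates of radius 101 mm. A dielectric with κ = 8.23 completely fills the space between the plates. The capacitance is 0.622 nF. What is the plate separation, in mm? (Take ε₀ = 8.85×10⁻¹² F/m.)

A = π(101 mm)² = 3.20×10⁻² m².
d = κε₀A/C = 8.23 × 8.85×10⁻¹² × 3.20×10⁻² / 6.22×10⁻¹⁰ = 3.75×10⁻³ m.

d ≈ 3.75 mm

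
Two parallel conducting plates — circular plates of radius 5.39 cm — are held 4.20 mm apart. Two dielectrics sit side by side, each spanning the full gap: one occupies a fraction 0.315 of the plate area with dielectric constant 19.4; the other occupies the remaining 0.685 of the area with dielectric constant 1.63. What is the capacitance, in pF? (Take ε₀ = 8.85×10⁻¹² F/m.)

A = π(5.39 cm)² = 9.13×10⁻³ m².
Side-by-side slabs ⇒ two capacitors in parallel, each spanning the full gap.
C₁ = κ₁ε₀A₁/d = 19.4 × 8.85×10⁻¹² × 2.88×10⁻³ / 4.20×10⁻³ = 1.18×10⁻¹⁰ F.
C₂ = κ₂ε₀A₂/d = 1.63 × 8.85×10⁻¹² × 6.25×10⁻³ / 4.20×10⁻³ = 2.15×10⁻¹¹ F.
C = C₁ + C₂ = 1.39×10⁻¹⁰ F.

C ≈ 139 pF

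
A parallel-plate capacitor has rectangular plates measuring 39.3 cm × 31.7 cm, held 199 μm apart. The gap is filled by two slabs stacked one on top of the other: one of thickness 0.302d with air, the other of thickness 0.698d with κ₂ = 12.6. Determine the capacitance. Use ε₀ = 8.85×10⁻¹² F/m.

15.5 nF

A = 39.3 × 31.7 cm² = 0.125 m².
Stacked slabs ⇒ two capacitors in series, each with the full plate area.
C₁ = κ₁ε₀A/d₁ = 1.00 × 8.85×10⁻¹² × 0.125 / 6.01×10⁻⁵ = 1.83×10⁻⁸ F.
C₂ = κ₂ε₀A/d₂ = 12.6 × 8.85×10⁻¹² × 0.125 / 1.39×10⁻⁴ = 1.00×10⁻⁷ F.
C = (1/C₁ + 1/C₂)⁻¹ = 1.55×10⁻⁸ F.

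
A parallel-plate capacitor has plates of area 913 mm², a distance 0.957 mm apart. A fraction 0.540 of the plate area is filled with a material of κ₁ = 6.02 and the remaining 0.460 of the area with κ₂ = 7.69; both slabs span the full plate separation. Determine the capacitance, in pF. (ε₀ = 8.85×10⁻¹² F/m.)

57.3 pF

A = 913 mm² = 9.13×10⁻⁴ m².
Side-by-side slabs ⇒ two capacitors in parallel, each spanning the full gap.
C₁ = κ₁ε₀A₁/d = 6.02 × 8.85×10⁻¹² × 4.93×10⁻⁴ / 9.57×10⁻⁴ = 2.74×10⁻¹¹ F.
C₂ = κ₂ε₀A₂/d = 7.69 × 8.85×10⁻¹² × 4.20×10⁻⁴ / 9.57×10⁻⁴ = 2.99×10⁻¹¹ F.
C = C₁ + C₂ = 5.73×10⁻¹¹ F.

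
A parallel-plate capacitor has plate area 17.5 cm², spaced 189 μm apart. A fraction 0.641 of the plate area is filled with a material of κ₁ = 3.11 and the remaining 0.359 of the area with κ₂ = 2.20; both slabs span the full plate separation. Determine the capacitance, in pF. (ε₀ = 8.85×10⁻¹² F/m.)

A = 17.5 cm² = 1.75×10⁻³ m².
Side-by-side slabs ⇒ two capacitors in parallel, each spanning the full gap.
C₁ = κ₁ε₀A₁/d = 3.11 × 8.85×10⁻¹² × 1.12×10⁻³ / 1.89×10⁻⁴ = 1.63×10⁻¹⁰ F.
C₂ = κ₂ε₀A₂/d = 2.20 × 8.85×10⁻¹² × 6.28×10⁻⁴ / 1.89×10⁻⁴ = 6.47×10⁻¹¹ F.
C = C₁ + C₂ = 2.28×10⁻¹⁰ F.

C ≈ 228 pF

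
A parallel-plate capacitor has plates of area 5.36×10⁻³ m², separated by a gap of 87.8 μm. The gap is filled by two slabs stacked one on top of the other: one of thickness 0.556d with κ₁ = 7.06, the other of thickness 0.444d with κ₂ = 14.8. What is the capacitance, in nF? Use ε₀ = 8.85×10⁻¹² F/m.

Stacked slabs ⇒ two capacitors in series, each with the full plate area.
C₁ = κ₁ε₀A/d₁ = 7.06 × 8.85×10⁻¹² × 5.36×10⁻³ / 4.88×10⁻⁵ = 6.86×10⁻⁹ F.
C₂ = κ₂ε₀A/d₂ = 14.8 × 8.85×10⁻¹² × 5.36×10⁻³ / 3.90×10⁻⁵ = 1.80×10⁻⁸ F.
C = (1/C₁ + 1/C₂)⁻¹ = 4.97×10⁻⁹ F.

C ≈ 4.97 nF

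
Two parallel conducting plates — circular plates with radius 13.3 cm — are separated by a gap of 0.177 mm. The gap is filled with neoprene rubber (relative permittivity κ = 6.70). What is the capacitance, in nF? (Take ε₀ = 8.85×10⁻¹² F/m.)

A = π(13.3 cm)² = 5.56×10⁻² m².
C = κε₀A/d = 6.70 × 8.85×10⁻¹² × 5.56×10⁻² / 1.77×10⁻⁴ = 1.86×10⁻⁸ F.

18.6 nF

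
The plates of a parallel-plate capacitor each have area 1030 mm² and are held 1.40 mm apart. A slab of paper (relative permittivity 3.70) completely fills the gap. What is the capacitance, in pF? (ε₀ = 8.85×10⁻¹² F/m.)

24.1 pF

A = 1030 mm² = 1.03×10⁻³ m².
C = κε₀A/d = 3.70 × 8.85×10⁻¹² × 1.03×10⁻³ / 1.40×10⁻³ = 2.41×10⁻¹¹ F.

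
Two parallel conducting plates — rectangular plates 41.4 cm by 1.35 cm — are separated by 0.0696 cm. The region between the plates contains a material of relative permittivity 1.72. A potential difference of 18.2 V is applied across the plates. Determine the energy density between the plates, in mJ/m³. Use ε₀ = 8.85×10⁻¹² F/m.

E = V/d = 18.2 / 6.96×10⁻⁴ = 2.61×10⁴ V/m.
u = ½κε₀E² = ½ × 1.72 × 8.85×10⁻¹² × (2.61×10⁴)² = 5.20×10⁻³ J/m³.

5.20 mJ/m³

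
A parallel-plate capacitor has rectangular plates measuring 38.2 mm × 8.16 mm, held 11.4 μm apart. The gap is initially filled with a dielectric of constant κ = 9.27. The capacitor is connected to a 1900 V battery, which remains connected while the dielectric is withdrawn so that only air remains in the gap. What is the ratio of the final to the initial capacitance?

0.108

C = κε₀A/d scales with κ, so C₂/C₁ = 1/κ = 1/9.27 = 0.108.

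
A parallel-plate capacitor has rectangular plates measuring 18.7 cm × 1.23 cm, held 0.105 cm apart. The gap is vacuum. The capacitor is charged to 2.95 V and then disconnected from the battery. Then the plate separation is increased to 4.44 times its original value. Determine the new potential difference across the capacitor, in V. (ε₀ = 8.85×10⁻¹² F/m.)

A = 18.7 × 1.23 cm² = 2.30×10⁻³ m².
Initially C₁ = ε₀A/d = 8.85×10⁻¹² × 2.30×10⁻³ / 1.05×10⁻³ = 1.94×10⁻¹¹ F.
V₁ = 2.95 V.
Isolated ⇒ Q is held fixed. C₂ = 0.225 C₁ and V = Q/C, so V₂/V₁ = C₁/C₂ = 4.44.
V₂ = 4.44 × 2.95 = 13.1 V.

V ≈ 13.1 V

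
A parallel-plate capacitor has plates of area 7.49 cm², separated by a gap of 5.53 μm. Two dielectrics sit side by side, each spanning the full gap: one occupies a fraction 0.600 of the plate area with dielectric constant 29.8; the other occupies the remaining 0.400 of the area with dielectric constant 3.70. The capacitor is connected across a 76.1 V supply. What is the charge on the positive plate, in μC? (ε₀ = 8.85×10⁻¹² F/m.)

A = 7.49 cm² = 7.49×10⁻⁴ m².
Side-by-side slabs ⇒ two capacitors in parallel, each spanning the full gap.
C₁ = κ₁ε₀A₁/d = 29.8 × 8.85×10⁻¹² × 4.49×10⁻⁴ / 5.53×10⁻⁶ = 2.14×10⁻⁸ F.
C₂ = κ₂ε₀A₂/d = 3.70 × 8.85×10⁻¹² × 3.00×10⁻⁴ / 5.53×10⁻⁶ = 1.77×10⁻⁹ F.
C = C₁ + C₂ = 2.32×10⁻⁸ F.
Q = CV = 2.32×10⁻⁸ × 76.1 = 1.77×10⁻⁶ C.

1.77 μC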